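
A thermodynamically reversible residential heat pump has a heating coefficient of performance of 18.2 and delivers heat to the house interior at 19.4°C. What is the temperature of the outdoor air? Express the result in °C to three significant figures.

3.33 °C

COP_HP = T_H/(T_H − T_C) gives T_H − T_C = T_H/COP.
With T_H = 292.55 K, T_C = 292.55 × (1 − 1/18.2) = 276.48 K.
Converting, 276.48 K = 3.33°C.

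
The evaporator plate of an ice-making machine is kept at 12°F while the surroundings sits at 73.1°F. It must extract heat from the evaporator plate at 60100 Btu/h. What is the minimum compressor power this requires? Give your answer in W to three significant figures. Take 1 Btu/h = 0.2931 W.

2280 W

In absolute terms T_C = 262.04 K and T_H = 295.98 K, so ΔT = 33.94 K.
COP_Carnot = T_C/ΔT = 262.04/33.94 = 7.720.
Ẇ_min = Q̇/COP_Carnot = 60100/7.720 = 7785 Btu/h = 2282 W.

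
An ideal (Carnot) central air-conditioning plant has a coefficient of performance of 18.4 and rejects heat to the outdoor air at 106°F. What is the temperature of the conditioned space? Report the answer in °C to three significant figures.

For a Carnot refrigerator COP_R = T_C/(T_H − T_C), so T_C = COP·T_H/(1 + COP).
With T_H = 314.26 K, T_C = 18.4 × 314.26/19.40 = 298.06 K.
Converting, 298.06 K = 24.91°C.

24.9 °C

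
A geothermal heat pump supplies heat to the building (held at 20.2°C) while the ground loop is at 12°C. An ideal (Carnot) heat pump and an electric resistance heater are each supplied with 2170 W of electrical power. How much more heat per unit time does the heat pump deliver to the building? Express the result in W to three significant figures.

In absolute terms T_C = 285.15 K and T_H = 293.35 K, so ΔT = 8.200 K.
COP_Carnot = T_H/ΔT = 293.35/8.200 = 35.77.
The heat pump delivers Q̇_H = COP × Ẇ = 77630 W; the resistance heater delivers Ẇ = 2170 W.
Extra = (COP − 1)·Ẇ = 75460 W.

75500 W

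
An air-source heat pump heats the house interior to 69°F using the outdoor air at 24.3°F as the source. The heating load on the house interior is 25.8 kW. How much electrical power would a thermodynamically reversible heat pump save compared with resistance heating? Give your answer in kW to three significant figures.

23.6 kW

In absolute terms T_C = 268.87 K and T_H = 293.71 K, so ΔT = 24.83 K.
COP_Carnot = T_H/ΔT = 293.71/24.83 = 11.83.
Resistance heating needs Ẇ_res = Q̇_H = 25.80 kW; the reversible heat pump needs only Ẇ_hp = Q̇_H/COP = 2.181 kW.
Saving = 25.80 − 2.181 = 23.62 kW.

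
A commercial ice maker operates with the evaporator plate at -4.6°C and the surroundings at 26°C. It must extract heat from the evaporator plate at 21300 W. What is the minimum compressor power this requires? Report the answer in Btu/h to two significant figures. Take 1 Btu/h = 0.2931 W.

8300 Btu/h

In absolute terms T_C = 268.55 K and T_H = 299.15 K, so ΔT = 30.60 K.
COP_Carnot = T_C/ΔT = 268.55/30.60 = 8.776.
Ẇ_min = Q̇/COP_Carnot = 21300/8.776 = 2427 W = 8281 Btu/h.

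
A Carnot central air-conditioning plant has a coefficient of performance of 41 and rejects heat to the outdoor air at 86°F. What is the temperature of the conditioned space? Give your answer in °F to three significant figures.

For a Carnot refrigerator COP_R = T_C/(T_H − T_C), so T_C = COP·T_H/(1 + COP).
With T_H = 303.15 K, T_C = 41 × 303.15/42.00 = 295.93 K.
Converting, 295.93 K = 73.01°F.

73.0 °F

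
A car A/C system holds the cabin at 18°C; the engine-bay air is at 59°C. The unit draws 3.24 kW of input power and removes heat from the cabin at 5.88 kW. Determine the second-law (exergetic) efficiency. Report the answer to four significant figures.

COP_actual = Q̇_C/Ẇ = 5.880/3.240 = 1.815.
In absolute terms T_C = 291.15 K and T_H = 332.15 K, so ΔT = 41.00 K.
COP_Carnot = T_C/ΔT = 291.15/41.00 = 7.101.
η_II = COP_actual/COP_Carnot = 1.815/7.101 = 0.2556.

0.2556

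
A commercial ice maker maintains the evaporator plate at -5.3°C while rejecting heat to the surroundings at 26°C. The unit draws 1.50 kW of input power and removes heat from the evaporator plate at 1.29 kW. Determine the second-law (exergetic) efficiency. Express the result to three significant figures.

0.100

COP_actual = Q̇_C/Ẇ = 1.290/1.500 = 0.8600.
In absolute terms T_C = 267.85 K and T_H = 299.15 K, so ΔT = 31.30 K.
COP_Carnot = T_C/ΔT = 267.85/31.30 = 8.558.
η_II = COP_actual/COP_Carnot = 0.8600/8.558 = 0.1005.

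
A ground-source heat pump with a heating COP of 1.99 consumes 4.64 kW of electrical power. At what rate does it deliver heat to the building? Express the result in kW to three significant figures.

Q̇_H = COP_HP × Ẇ = 1.99 × 4.640 = 9.234 kW.

9.23 kW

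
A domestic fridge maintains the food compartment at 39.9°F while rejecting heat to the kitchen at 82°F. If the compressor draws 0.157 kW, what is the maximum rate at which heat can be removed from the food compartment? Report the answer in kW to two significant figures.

1.9 kW

In absolute terms T_C = 277.54 K and T_H = 300.93 K, so ΔT = 23.39 K.
COP_Carnot = T_C/ΔT = 277.54/23.39 = 11.87.
Q̇_max = COP_Carnot × Ẇ = 11.87 × 0.1570 kW = 1.863 kW.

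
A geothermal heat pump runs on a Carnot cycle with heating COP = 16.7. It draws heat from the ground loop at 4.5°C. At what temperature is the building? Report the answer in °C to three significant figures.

22.2 °C

COP_HP = T_H/(T_H − T_C) rearranges to T_H = COP·T_C/(COP − 1).
With T_C = 277.65 K, T_H = 16.7 × 277.65/15.70 = 295.33 K.
Converting, 295.33 K = 22.18°C.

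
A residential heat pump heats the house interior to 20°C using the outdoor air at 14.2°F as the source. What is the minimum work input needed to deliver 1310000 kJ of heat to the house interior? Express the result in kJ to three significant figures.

In absolute terms T_C = 263.26 K and T_H = 293.15 K, so ΔT = 29.89 K.
The reversible limit is COP_HP = T_H/ΔT = 9.808, so W_min = Q_H/COP = Q_H·ΔT/T_H.
W_min = 1310000 × 29.89/293.15 = 133600 kJ.

134000 kJ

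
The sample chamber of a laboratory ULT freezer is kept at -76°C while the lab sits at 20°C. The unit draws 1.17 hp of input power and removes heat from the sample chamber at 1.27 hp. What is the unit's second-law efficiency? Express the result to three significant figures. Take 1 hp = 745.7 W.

COP_actual = Q̇_C/Ẇ = 1.270/1.170 = 1.085.
In absolute terms T_C = 197.15 K and T_H = 293.15 K, so ΔT = 96.00 K.
COP_Carnot = T_C/ΔT = 197.15/96.00 = 2.054.
η_II = COP_actual/COP_Carnot = 1.085/2.054 = 0.5286.

0.529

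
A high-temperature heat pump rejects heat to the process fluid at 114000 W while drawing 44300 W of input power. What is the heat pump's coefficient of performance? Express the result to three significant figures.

2.57

The first law gives Q̇_H = Q̇_C + Ẇ, so the three rates are Q̇_C = 69700, Q̇_H = 114000, Ẇ = 44300 W.
COP_HP = Q̇_H/Ẇ = 114000/44300 = 2.573.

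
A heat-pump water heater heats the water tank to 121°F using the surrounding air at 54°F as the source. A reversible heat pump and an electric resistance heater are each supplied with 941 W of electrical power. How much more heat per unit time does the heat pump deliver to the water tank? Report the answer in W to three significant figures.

7210 W

In absolute terms T_C = 285.37 K and T_H = 322.59 K, so ΔT = 37.22 K.
COP_Carnot = T_H/ΔT = 322.59/37.22 = 8.667.
The heat pump delivers Q̇_H = COP × Ẇ = 8155 W; the resistance heater delivers Ẇ = 941.0 W.
Extra = (COP − 1)·Ẇ = 7214 W.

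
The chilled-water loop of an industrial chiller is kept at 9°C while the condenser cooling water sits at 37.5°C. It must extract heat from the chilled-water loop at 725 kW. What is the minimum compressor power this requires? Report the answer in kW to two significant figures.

In absolute terms T_C = 282.15 K and T_H = 310.65 K, so ΔT = 28.50 K.
COP_Carnot = T_C/ΔT = 282.15/28.50 = 9.900.
Ẇ_min = Q̇/COP_Carnot = 725.0/9.900 = 73.23 kW.

73 kW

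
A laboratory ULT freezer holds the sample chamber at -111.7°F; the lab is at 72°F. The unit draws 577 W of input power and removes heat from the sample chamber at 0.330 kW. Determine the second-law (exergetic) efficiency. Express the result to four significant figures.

Converting, Q̇_C = 0.3300 kW = 330.0 W, so COP_actual = Q̇_C/Ẇ = 330.0/577.0 = 0.5719.
In absolute terms T_C = 193.32 K and T_H = 295.37 K, so ΔT = 102.1 K.
COP_Carnot = T_C/ΔT = 193.32/102.1 = 1.894.
η_II = COP_actual/COP_Carnot = 0.5719/1.894 = 0.3019.

0.3019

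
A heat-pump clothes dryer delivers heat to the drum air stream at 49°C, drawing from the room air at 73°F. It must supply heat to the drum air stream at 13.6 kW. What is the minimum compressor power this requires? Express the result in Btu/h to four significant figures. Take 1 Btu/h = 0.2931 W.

In absolute terms T_C = 295.93 K and T_H = 322.15 K, so ΔT = 26.22 K.
COP_Carnot = T_H/ΔT = 322.15/26.22 = 12.29.
Ẇ_min = Q̇/COP_Carnot = 13.60/12.29 = 1.107 kW = 3777 Btu/h.

3777 Btu/h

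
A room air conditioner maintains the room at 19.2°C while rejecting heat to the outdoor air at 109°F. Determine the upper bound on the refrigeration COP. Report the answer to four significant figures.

12.40

In absolute terms T_C = 292.35 K and T_H = 315.93 K, so ΔT = 23.58 K.
For a reversible cycle, COP_Carnot = T_C/ΔT = 292.35/23.58 = 12.40.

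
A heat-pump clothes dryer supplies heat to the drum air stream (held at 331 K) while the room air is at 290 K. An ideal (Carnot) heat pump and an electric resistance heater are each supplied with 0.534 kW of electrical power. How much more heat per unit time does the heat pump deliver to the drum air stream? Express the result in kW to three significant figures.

3.78 kW

The reservoir spacing is ΔT = 331 − 290 = 41.00 K.
COP_Carnot = T_H/ΔT = 331.00/41.00 = 8.073.
The heat pump delivers Q̇_H = COP × Ẇ = 4.311 kW; the resistance heater delivers Ẇ = 0.5340 kW.
Extra = (COP − 1)·Ẇ = 3.777 kW.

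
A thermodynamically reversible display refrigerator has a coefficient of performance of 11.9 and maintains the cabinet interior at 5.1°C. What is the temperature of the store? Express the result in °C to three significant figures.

28.5 °C

COP_R = T_C/(T_H − T_C) gives T_H − T_C = T_C/COP.
With T_C = 278.25 K, T_H = 278.25 × (1 + 1/11.9) = 301.63 K.
Converting, 301.63 K = 28.48°C.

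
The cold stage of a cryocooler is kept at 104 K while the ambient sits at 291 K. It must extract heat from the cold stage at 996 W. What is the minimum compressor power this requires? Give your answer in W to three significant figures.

1790 W

The reservoir spacing is ΔT = 291 − 104 = 187.0 K.
COP_Carnot = T_C/ΔT = 104.00/187.0 = 0.5561.
Ẇ_min = Q̇/COP_Carnot = 996.0/0.5561 = 1791 W.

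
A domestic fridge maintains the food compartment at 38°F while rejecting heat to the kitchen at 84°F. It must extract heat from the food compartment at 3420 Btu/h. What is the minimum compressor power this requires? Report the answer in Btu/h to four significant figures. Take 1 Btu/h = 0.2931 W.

In absolute terms T_C = 276.48 K and T_H = 302.04 K, so ΔT = 25.56 K.
COP_Carnot = T_C/ΔT = 276.48/25.56 = 10.82.
Ẇ_min = Q̇/COP_Carnot = 3420/10.82 = 316.1 Btu/h.

316.1 Btu/h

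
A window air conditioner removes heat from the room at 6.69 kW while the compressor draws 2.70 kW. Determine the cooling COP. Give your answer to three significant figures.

2.48

The first law gives Q̇_H = Q̇_C + Ẇ, so the three rates are Q̇_C = 6.690, Q̇_H = 9.390, Ẇ = 2.700 kW.
COP_R = Q̇_C/Ẇ = 6.690/2.700 = 2.478.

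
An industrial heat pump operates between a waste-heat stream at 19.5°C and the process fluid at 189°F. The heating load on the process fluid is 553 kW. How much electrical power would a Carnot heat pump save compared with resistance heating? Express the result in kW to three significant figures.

In absolute terms T_C = 292.65 K and T_H = 360.37 K, so ΔT = 67.72 K.
COP_Carnot = T_H/ΔT = 360.37/67.72 = 5.321.
Resistance heating needs Ẇ_res = Q̇_H = 553.0 kW; the reversible heat pump needs only Ẇ_hp = Q̇_H/COP = 103.9 kW.
Saving = 553.0 − 103.9 = 449.1 kW.

449 kW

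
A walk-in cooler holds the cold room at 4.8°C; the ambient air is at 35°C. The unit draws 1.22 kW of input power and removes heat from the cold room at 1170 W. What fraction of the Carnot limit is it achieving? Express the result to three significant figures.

Converting, Q̇_C = 1170 W = 1.170 kW, so COP_actual = Q̇_C/Ẇ = 1.170/1.220 = 0.9590.
In absolute terms T_C = 277.95 K and T_H = 308.15 K, so ΔT = 30.20 K.
COP_Carnot = T_C/ΔT = 277.95/30.20 = 9.204.
η_II = COP_actual/COP_Carnot = 0.9590/9.204 = 0.1042.

0.104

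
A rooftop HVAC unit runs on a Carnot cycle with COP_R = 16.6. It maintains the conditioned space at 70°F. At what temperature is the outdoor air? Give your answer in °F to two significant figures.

100 °F

COP_R = T_C/(T_H − T_C) gives T_H − T_C = T_C/COP.
With T_C = 294.26 K, T_H = 294.26 × (1 + 1/16.6) = 311.99 K.
Converting, 311.99 K = 101.91°F.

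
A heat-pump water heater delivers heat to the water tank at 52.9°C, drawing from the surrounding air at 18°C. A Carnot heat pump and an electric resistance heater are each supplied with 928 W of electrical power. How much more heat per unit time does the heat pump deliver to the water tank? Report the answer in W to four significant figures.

In absolute terms T_C = 291.15 K and T_H = 326.05 K, so ΔT = 34.90 K.
COP_Carnot = T_H/ΔT = 326.05/34.90 = 9.342.
The heat pump delivers Q̇_H = COP × Ẇ = 8670 W; the resistance heater delivers Ẇ = 928.0 W.
Extra = (COP − 1)·Ẇ = 7742 W.

7742 W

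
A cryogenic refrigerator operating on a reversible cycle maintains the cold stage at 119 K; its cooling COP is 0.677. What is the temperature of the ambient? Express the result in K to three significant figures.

COP_R = T_C/(T_H − T_C) gives T_H − T_C = T_C/COP.
With T_C = 119.00 K, T_H = 119.00 × (1 + 1/0.677) = 294.78 K.

295 K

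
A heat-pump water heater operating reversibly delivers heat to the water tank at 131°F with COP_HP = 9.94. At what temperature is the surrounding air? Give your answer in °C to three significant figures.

COP_HP = T_H/(T_H − T_C) gives T_H − T_C = T_H/COP.
With T_H = 328.15 K, T_C = 328.15 × (1 − 1/9.94) = 295.14 K.
Converting, 295.14 K = 21.99°C.

22.0 °C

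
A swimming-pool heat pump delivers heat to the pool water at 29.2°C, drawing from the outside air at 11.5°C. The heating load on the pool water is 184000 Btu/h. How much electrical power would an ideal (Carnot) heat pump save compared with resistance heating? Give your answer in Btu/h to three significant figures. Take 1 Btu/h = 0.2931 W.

In absolute terms T_C = 284.65 K and T_H = 302.35 K, so ΔT = 17.70 K.
COP_Carnot = T_H/ΔT = 302.35/17.70 = 17.08.
Resistance heating needs Ẇ_res = Q̇_H = 184000 Btu/h; the reversible heat pump needs only Ẇ_hp = Q̇_H/COP = 10770 Btu/h.
Saving = 184000 − 10770 = 173200 Btu/h.

173000 Btu/h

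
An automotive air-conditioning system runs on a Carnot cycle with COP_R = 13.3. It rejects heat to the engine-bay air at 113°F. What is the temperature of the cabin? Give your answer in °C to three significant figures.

22.8 °C

For a Carnot refrigerator COP_R = T_C/(T_H − T_C), so T_C = COP·T_H/(1 + COP).
With T_H = 318.15 K, T_C = 13.3 × 318.15/14.30 = 295.90 K.
Converting, 295.90 K = 22.75°C.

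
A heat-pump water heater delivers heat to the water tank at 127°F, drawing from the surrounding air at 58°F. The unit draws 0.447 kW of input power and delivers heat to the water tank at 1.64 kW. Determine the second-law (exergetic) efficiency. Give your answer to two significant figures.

COP_actual = Q̇_H/Ẇ = 1.640/0.4470 = 3.669.
In absolute terms T_C = 287.59 K and T_H = 325.93 K, so ΔT = 38.33 K.
COP_Carnot = T_H/ΔT = 325.93/38.33 = 8.502.
η_II = COP_actual/COP_Carnot = 3.669/8.502 = 0.4315.

0.43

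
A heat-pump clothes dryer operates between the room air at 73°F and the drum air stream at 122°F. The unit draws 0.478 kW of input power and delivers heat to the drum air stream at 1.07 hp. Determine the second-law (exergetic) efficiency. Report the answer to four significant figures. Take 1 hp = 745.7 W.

Converting, Q̇_H = 1.070 hp = 0.7979 kW, so COP_actual = Q̇_H/Ẇ = 0.7979/0.4780 = 1.669.
In absolute terms T_C = 295.93 K and T_H = 323.15 K, so ΔT = 27.22 K.
COP_Carnot = T_H/ΔT = 323.15/27.22 = 11.87.
η_II = COP_actual/COP_Carnot = 1.669/11.87 = 0.1406.

0.1406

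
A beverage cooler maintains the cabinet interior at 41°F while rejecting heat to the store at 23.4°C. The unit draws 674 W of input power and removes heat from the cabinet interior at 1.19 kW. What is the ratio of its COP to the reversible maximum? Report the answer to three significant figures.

0.117

Converting, Q̇_C = 1.190 kW = 1190 W, so COP_actual = Q̇_C/Ẇ = 1190/674.0 = 1.766.
In absolute terms T_C = 278.15 K and T_H = 296.55 K, so ΔT = 18.40 K.
COP_Carnot = T_C/ΔT = 278.15/18.40 = 15.12.
η_II = COP_actual/COP_Carnot = 1.766/15.12 = 0.1168.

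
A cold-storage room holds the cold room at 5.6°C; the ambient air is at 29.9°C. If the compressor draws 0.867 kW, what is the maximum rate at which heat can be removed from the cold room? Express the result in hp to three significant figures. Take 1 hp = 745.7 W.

In absolute terms T_C = 278.75 K and T_H = 303.05 K, so ΔT = 24.30 K.
COP_Carnot = T_C/ΔT = 278.75/24.30 = 11.47.
Q̇_max = COP_Carnot × Ẇ = 11.47 × 0.8670 kW = 9.946 kW = 13.34 hp.

13.3 hp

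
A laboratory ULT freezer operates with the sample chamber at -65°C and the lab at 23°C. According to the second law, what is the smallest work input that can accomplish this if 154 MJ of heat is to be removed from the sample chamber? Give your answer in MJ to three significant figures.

65.1 MJ

In absolute terms T_C = 208.15 K and T_H = 296.15 K, so ΔT = 88.00 K.
The reversible limit is COP_R = T_C/ΔT = 2.365, so W_min = Q_C/COP = Q_C·ΔT/T_C.
W_min = 154.0 × 88.00/208.15 = 65.11 MJ.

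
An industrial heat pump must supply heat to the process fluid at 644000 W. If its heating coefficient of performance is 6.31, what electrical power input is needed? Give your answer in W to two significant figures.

100000 W

Ẇ = Q̇_H/COP_HP = 644000/6.31 = 102100 W.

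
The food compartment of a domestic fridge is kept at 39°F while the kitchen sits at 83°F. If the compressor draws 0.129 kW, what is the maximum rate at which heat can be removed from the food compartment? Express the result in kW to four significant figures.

In absolute terms T_C = 277.04 K and T_H = 301.48 K, so ΔT = 24.44 K.
COP_Carnot = T_C/ΔT = 277.04/24.44 = 11.33.
Q̇_max = COP_Carnot × Ẇ = 11.33 × 0.1290 kW = 1.462 kW.

1.462 kW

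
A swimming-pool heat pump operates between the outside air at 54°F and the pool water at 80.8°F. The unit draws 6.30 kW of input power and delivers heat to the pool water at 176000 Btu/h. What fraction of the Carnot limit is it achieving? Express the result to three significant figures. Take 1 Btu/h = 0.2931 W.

Converting, Q̇_H = 176000 Btu/h = 51.59 kW, so COP_actual = Q̇_H/Ẇ = 51.59/6.300 = 8.188.
In absolute terms T_C = 285.37 K and T_H = 300.26 K, so ΔT = 14.89 K.
COP_Carnot = T_H/ΔT = 300.26/14.89 = 20.17.
η_II = COP_actual/COP_Carnot = 8.188/20.17 = 0.4060.

0.406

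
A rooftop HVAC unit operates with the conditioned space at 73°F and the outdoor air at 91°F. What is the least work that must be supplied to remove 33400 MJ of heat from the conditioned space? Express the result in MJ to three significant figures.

In absolute terms T_C = 295.93 K and T_H = 305.93 K, so ΔT = 10.00 K.
The reversible limit is COP_R = T_C/ΔT = 29.59, so W_min = Q_C/COP = Q_C·ΔT/T_C.
W_min = 33400 × 10.00/295.93 = 1129 MJ.

1130 MJ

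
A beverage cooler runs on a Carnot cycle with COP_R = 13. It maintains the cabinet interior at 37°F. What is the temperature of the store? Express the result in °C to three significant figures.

24.0 °C

COP_R = T_C/(T_H − T_C) gives T_H − T_C = T_C/COP.
With T_C = 275.93 K, T_H = 275.93 × (1 + 1/13) = 297.15 K.
Converting, 297.15 K = 24.00°C.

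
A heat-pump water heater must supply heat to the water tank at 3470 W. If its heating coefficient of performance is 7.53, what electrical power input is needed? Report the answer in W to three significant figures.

Ẇ = Q̇_H/COP_HP = 3470/7.53 = 460.8 W.

461 W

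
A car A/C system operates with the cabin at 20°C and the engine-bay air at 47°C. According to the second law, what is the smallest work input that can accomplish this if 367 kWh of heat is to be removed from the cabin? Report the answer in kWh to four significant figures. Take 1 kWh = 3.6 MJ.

In absolute terms T_C = 293.15 K and T_H = 320.15 K, so ΔT = 27.00 K.
The reversible limit is COP_R = T_C/ΔT = 10.86, so W_min = Q_C/COP = Q_C·ΔT/T_C.
W_min = 367.0 × 27.00/293.15 = 33.80 kWh.

33.80 kWh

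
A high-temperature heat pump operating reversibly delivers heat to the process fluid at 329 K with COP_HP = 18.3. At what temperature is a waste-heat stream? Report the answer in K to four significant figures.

311.0 K

COP_HP = T_H/(T_H − T_C) gives T_H − T_C = T_H/COP.
With T_H = 329.00 K, T_C = 329.00 × (1 − 1/18.3) = 311.02 K.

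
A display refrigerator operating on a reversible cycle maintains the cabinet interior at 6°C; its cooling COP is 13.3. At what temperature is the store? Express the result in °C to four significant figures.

26.99 °C

COP_R = T_C/(T_H − T_C) gives T_H − T_C = T_C/COP.
With T_C = 279.15 K, T_H = 279.15 × (1 + 1/13.3) = 300.14 K.
Converting, 300.14 K = 26.99°C.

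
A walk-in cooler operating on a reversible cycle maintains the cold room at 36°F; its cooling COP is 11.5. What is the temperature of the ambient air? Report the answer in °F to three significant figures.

COP_R = T_C/(T_H − T_C) gives T_H − T_C = T_C/COP.
With T_C = 275.37 K, T_H = 275.37 × (1 + 1/11.5) = 299.32 K.
Converting, 299.32 K = 79.10°F.

79.1 °F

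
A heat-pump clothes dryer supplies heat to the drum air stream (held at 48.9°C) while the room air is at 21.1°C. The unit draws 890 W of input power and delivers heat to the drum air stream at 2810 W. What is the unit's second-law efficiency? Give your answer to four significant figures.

0.2725

COP_actual = Q̇_H/Ẇ = 2810/890.0 = 3.157.
In absolute terms T_C = 294.25 K and T_H = 322.05 K, so ΔT = 27.80 K.
COP_Carnot = T_H/ΔT = 322.05/27.80 = 11.58.
η_II = COP_actual/COP_Carnot = 3.157/11.58 = 0.2725.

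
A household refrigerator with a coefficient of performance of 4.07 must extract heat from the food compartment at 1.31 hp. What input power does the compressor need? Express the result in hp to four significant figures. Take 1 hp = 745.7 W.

0.3219 hp

Ẇ = Q̇_C/COP = 1.310/4.07 = 0.3219 hp.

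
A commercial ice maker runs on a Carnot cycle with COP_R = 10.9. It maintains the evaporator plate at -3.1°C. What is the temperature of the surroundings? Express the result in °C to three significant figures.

21.7 °C

COP_R = T_C/(T_H − T_C) gives T_H − T_C = T_C/COP.
With T_C = 270.05 K, T_H = 270.05 × (1 + 1/10.9) = 294.83 K.
Converting, 294.83 K = 21.68°C.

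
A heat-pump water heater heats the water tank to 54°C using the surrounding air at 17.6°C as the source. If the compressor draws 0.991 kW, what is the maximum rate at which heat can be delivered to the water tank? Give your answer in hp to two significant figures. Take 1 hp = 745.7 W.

In absolute terms T_C = 290.75 K and T_H = 327.15 K, so ΔT = 36.40 K.
COP_Carnot = T_H/ΔT = 327.15/36.40 = 8.988.
Q̇_max = COP_Carnot × Ẇ = 8.988 × 0.9910 kW = 8.907 kW = 11.94 hp.

12 hp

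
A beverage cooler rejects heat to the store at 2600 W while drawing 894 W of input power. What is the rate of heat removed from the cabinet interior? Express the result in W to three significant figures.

For a cyclic device the first law requires Q̇_H = Q̇_C + Ẇ.
Q̇_C = Q̇_H − Ẇ = 1706 W.

1710 W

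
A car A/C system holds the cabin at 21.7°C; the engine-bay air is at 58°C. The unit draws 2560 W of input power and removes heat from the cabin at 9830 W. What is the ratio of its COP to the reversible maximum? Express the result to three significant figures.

0.473

COP_actual = Q̇_C/Ẇ = 9830/2560 = 3.840.
In absolute terms T_C = 294.85 K and T_H = 331.15 K, so ΔT = 36.30 K.
COP_Carnot = T_C/ΔT = 294.85/36.30 = 8.123.
η_II = COP_actual/COP_Carnot = 3.840/8.123 = 0.4727.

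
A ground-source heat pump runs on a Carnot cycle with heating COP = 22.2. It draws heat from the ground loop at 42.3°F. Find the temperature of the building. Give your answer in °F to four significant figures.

65.98 °F

COP_HP = T_H/(T_H − T_C) rearranges to T_H = COP·T_C/(COP − 1).
With T_C = 278.87 K, T_H = 22.2 × 278.87/21.20 = 292.03 K.
Converting, 292.03 K = 65.98°F.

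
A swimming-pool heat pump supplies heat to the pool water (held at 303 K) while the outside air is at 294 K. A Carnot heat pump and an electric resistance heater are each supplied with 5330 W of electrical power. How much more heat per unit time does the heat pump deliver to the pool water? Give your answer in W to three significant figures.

The reservoir spacing is ΔT = 303 − 294 = 9.000 K.
COP_Carnot = T_H/ΔT = 303.00/9.000 = 33.67.
The heat pump delivers Q̇_H = COP × Ẇ = 179400 W; the resistance heater delivers Ẇ = 5330 W.
Extra = (COP − 1)·Ẇ = 174100 W.

174000 W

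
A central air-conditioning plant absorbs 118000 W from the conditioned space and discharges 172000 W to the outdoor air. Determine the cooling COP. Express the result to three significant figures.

2.19

The first law gives Q̇_H = Q̇_C + Ẇ, so the three rates are Q̇_C = 118000, Q̇_H = 172000, Ẇ = 54000 W.
COP_R = Q̇_C/Ẇ = 118000/54000 = 2.185.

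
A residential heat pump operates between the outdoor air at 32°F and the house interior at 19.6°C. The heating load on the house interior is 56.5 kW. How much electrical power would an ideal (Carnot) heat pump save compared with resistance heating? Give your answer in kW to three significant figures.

In absolute terms T_C = 273.15 K and T_H = 292.75 K, so ΔT = 19.60 K.
COP_Carnot = T_H/ΔT = 292.75/19.60 = 14.94.
Resistance heating needs Ẇ_res = Q̇_H = 56.50 kW; the reversible heat pump needs only Ẇ_hp = Q̇_H/COP = 3.783 kW.
Saving = 56.50 − 3.783 = 52.72 kW.

52.7 kW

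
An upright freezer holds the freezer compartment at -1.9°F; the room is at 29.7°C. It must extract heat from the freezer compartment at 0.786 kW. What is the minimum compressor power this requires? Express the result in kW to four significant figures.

0.1500 kW

In absolute terms T_C = 254.32 K and T_H = 302.85 K, so ΔT = 48.53 K.
COP_Carnot = T_C/ΔT = 254.32/48.53 = 5.240.
Ẇ_min = Q̇/COP_Carnot = 0.7860/5.240 = 0.1500 kW.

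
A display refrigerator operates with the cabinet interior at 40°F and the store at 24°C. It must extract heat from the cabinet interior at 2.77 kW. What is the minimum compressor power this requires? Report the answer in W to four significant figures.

195.1 W

In absolute terms T_C = 277.59 K and T_H = 297.15 K, so ΔT = 19.56 K.
COP_Carnot = T_C/ΔT = 277.59/19.56 = 14.20.
Ẇ_min = Q̇/COP_Carnot = 2.770/14.20 = 0.1951 kW = 195.1 W.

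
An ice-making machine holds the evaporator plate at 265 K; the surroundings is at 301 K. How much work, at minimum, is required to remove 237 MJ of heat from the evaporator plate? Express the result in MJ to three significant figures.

32.2 MJ

The reservoir spacing is ΔT = 301 − 265 = 36.00 K.
The reversible limit is COP_R = T_C/ΔT = 7.361, so W_min = Q_C/COP = Q_C·ΔT/T_C.
W_min = 237.0 × 36.00/265.00 = 32.20 MJ.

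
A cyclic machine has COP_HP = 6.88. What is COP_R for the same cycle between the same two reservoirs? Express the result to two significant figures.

Since Q_H = Q_C + W for any cycle, COP_R = Q_C/W = Q_H/W − 1.
COP_R = 6.88 − 1 = 5.88.

5.9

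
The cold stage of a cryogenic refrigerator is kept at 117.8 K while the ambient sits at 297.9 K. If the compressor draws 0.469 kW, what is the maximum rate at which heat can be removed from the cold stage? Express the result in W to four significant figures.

The reservoir spacing is ΔT = 297.9 − 117.8 = 180.1 K.
COP_Carnot = T_C/ΔT = 117.80/180.1 = 0.6541.
Q̇_max = COP_Carnot × Ẇ = 0.6541 × 0.4690 kW = 0.3068 kW = 306.8 W.

306.8 W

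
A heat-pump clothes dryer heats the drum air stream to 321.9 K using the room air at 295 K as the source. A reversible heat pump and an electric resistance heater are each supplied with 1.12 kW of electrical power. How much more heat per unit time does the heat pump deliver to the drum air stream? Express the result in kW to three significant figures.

12.3 kW

The reservoir spacing is ΔT = 321.9 − 295 = 26.90 K.
COP_Carnot = T_H/ΔT = 321.90/26.90 = 11.97.
The heat pump delivers Q̇_H = COP × Ẇ = 13.40 kW; the resistance heater delivers Ẇ = 1.120 kW.
Extra = (COP − 1)·Ẇ = 12.28 kW.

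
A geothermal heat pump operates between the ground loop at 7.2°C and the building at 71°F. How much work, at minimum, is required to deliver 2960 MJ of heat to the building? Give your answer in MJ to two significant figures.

In absolute terms T_C = 280.35 K and T_H = 294.82 K, so ΔT = 14.47 K.
The reversible limit is COP_HP = T_H/ΔT = 20.38, so W_min = Q_H/COP = Q_H·ΔT/T_H.
W_min = 2960 × 14.47/294.82 = 145.2 MJ.

150 MJ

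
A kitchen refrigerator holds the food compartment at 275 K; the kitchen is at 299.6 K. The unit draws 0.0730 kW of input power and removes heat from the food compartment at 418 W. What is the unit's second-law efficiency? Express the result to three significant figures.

Converting, Q̇_C = 418.0 W = 0.4180 kW, so COP_actual = Q̇_C/Ẇ = 0.4180/0.07300 = 5.726.
The reservoir spacing is ΔT = 299.6 − 275 = 24.60 K.
COP_Carnot = T_C/ΔT = 275.00/24.60 = 11.18.
η_II = COP_actual/COP_Carnot = 5.726/11.18 = 0.5122.

0.512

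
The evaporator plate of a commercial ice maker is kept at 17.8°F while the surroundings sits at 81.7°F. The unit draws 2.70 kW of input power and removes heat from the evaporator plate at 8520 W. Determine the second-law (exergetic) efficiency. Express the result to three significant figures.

Converting, Q̇_C = 8520 W = 8.520 kW, so COP_actual = Q̇_C/Ẇ = 8.520/2.700 = 3.156.
In absolute terms T_C = 265.26 K and T_H = 300.76 K, so ΔT = 35.50 K.
COP_Carnot = T_C/ΔT = 265.26/35.50 = 7.472.
η_II = COP_actual/COP_Carnot = 3.156/7.472 = 0.4223.

0.422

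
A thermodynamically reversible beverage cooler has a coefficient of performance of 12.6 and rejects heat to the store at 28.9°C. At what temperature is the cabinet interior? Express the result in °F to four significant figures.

44.04 °F

For a Carnot refrigerator COP_R = T_C/(T_H − T_C), so T_C = COP·T_H/(1 + COP).
With T_H = 302.05 K, T_C = 12.6 × 302.05/13.60 = 279.84 K.
Converting, 279.84 K = 44.04°F.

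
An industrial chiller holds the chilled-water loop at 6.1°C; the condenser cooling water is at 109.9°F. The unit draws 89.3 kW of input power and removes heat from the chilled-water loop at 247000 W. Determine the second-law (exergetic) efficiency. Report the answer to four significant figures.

Converting, Q̇_C = 247000 W = 247.0 kW, so COP_actual = Q̇_C/Ẇ = 247.0/89.30 = 2.766.
In absolute terms T_C = 279.25 K and T_H = 316.43 K, so ΔT = 37.18 K.
COP_Carnot = T_C/ΔT = 279.25/37.18 = 7.511.
η_II = COP_actual/COP_Carnot = 2.766/7.511 = 0.3682.

0.3682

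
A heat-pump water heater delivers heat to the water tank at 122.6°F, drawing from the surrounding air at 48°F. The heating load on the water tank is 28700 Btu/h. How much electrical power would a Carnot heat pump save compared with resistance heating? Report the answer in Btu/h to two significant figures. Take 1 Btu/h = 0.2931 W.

In absolute terms T_C = 282.04 K and T_H = 323.48 K, so ΔT = 41.44 K.
COP_Carnot = T_H/ΔT = 323.48/41.44 = 7.805.
Resistance heating needs Ẇ_res = Q̇_H = 28700 Btu/h; the reversible heat pump needs only Ẇ_hp = Q̇_H/COP = 3677 Btu/h.
Saving = 28700 − 3677 = 25020 Btu/h.

25000 Btu/h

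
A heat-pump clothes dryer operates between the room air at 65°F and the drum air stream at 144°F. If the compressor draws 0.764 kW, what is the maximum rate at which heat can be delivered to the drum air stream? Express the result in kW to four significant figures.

5.838 kW

In absolute terms T_C = 291.48 K and T_H = 335.37 K, so ΔT = 43.89 K.
COP_Carnot = T_H/ΔT = 335.37/43.89 = 7.641.
Q̇_max = COP_Carnot × Ẇ = 7.641 × 0.7640 kW = 5.838 kW.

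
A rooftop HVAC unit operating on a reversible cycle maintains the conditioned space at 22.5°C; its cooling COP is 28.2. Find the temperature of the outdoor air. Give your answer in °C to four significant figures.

COP_R = T_C/(T_H − T_C) gives T_H − T_C = T_C/COP.
With T_C = 295.65 K, T_H = 295.65 × (1 + 1/28.2) = 306.13 K.
Converting, 306.13 K = 32.98°C.

32.98 °C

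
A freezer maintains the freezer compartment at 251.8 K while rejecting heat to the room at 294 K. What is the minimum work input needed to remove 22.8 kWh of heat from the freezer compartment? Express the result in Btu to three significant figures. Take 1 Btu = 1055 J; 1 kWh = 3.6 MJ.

13000 Btu

The reservoir spacing is ΔT = 294 − 251.8 = 42.20 K.
The reversible limit is COP_R = T_C/ΔT = 5.967, so W_min = Q_C/COP = Q_C·ΔT/T_C.
W_min = 22.80 × 42.20/251.80 = 3.821 kWh = 13040 Btu.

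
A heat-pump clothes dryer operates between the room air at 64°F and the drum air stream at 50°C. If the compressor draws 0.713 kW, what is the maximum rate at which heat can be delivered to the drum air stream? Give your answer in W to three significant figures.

In absolute terms T_C = 290.93 K and T_H = 323.15 K, so ΔT = 32.22 K.
COP_Carnot = T_H/ΔT = 323.15/32.22 = 10.03.
Q̇_max = COP_Carnot × Ẇ = 10.03 × 0.7130 kW = 7.151 kW = 7151 W.

7150 W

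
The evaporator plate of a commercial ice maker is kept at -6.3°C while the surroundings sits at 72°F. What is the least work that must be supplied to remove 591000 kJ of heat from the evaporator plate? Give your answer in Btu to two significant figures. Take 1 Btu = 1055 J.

In absolute terms T_C = 266.85 K and T_H = 295.37 K, so ΔT = 28.52 K.
The reversible limit is COP_R = T_C/ΔT = 9.356, so W_min = Q_C/COP = Q_C·ΔT/T_C.
W_min = 591000 × 28.52/266.85 = 63170 kJ = 59880 Btu.

60000 Btu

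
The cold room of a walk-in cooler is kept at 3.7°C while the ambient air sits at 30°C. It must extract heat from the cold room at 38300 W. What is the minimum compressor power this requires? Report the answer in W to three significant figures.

3640 W

In absolute terms T_C = 276.85 K and T_H = 303.15 K, so ΔT = 26.30 K.
COP_Carnot = T_C/ΔT = 276.85/26.30 = 10.53.
Ẇ_min = Q̇/COP_Carnot = 38300/10.53 = 3638 W.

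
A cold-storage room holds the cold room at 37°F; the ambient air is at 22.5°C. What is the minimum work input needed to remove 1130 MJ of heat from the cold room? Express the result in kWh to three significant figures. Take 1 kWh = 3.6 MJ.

In absolute terms T_C = 275.93 K and T_H = 295.65 K, so ΔT = 19.72 K.
The reversible limit is COP_R = T_C/ΔT = 13.99, so W_min = Q_C/COP = Q_C·ΔT/T_C.
W_min = 1130 × 19.72/275.93 = 80.77 MJ = 22.44 kWh.

22.4 kWh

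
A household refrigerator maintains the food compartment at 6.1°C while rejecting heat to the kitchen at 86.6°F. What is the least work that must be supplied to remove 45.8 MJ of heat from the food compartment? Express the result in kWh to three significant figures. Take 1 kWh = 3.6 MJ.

1.10 kWh

In absolute terms T_C = 279.25 K and T_H = 303.48 K, so ΔT = 24.23 K.
The reversible limit is COP_R = T_C/ΔT = 11.52, so W_min = Q_C/COP = Q_C·ΔT/T_C.
W_min = 45.80 × 24.23/279.25 = 3.975 MJ = 1.104 kWh.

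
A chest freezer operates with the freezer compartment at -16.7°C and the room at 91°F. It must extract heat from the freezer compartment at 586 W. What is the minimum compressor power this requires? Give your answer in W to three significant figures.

In absolute terms T_C = 256.45 K and T_H = 305.93 K, so ΔT = 49.48 K.
COP_Carnot = T_C/ΔT = 256.45/49.48 = 5.183.
Ẇ_min = Q̇/COP_Carnot = 586.0/5.183 = 113.1 W.

113 W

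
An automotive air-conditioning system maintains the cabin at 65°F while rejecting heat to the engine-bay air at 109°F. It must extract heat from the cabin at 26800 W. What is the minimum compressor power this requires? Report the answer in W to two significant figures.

2200 W

In absolute terms T_C = 291.48 K and T_H = 315.93 K, so ΔT = 24.44 K.
COP_Carnot = T_C/ΔT = 291.48/24.44 = 11.92.
Ẇ_min = Q̇/COP_Carnot = 26800/11.92 = 2248 W.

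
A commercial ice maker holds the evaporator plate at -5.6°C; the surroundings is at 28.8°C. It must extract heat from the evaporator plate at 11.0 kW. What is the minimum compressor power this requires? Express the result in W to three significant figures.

In absolute terms T_C = 267.55 K and T_H = 301.95 K, so ΔT = 34.40 K.
COP_Carnot = T_C/ΔT = 267.55/34.40 = 7.778.
Ẇ_min = Q̇/COP_Carnot = 11.00/7.778 = 1.414 kW = 1414 W.

1410 W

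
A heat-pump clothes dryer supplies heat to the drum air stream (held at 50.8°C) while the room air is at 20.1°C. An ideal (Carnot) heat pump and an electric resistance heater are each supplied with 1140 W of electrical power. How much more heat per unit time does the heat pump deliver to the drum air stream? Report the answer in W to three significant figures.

10900 W

In absolute terms T_C = 293.25 K and T_H = 323.95 K, so ΔT = 30.70 K.
COP_Carnot = T_H/ΔT = 323.95/30.70 = 10.55.
The heat pump delivers Q̇_H = COP × Ẇ = 12030 W; the resistance heater delivers Ẇ = 1140 W.
Extra = (COP − 1)·Ẇ = 10890 W.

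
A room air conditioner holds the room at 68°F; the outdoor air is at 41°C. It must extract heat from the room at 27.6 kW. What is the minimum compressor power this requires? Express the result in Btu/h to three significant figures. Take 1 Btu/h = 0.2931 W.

6750 Btu/h

In absolute terms T_C = 293.15 K and T_H = 314.15 K, so ΔT = 21.00 K.
COP_Carnot = T_C/ΔT = 293.15/21.00 = 13.96.
Ẇ_min = Q̇/COP_Carnot = 27.60/13.96 = 1.977 kW = 6746 Btu/h.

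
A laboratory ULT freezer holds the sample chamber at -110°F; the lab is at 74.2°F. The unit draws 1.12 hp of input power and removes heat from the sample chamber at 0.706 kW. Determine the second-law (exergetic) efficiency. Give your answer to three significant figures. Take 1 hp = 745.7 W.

Converting, Q̇_C = 0.7060 kW = 0.9468 hp, so COP_actual = Q̇_C/Ẇ = 0.9468/1.120 = 0.8453.
In absolute terms T_C = 194.26 K and T_H = 296.59 K, so ΔT = 102.3 K.
COP_Carnot = T_C/ΔT = 194.26/102.3 = 1.898.
η_II = COP_actual/COP_Carnot = 0.8453/1.898 = 0.4453.

0.445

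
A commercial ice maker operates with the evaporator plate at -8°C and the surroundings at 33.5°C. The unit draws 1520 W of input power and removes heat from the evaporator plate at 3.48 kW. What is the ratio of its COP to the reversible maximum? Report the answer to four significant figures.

0.3583

Converting, Q̇_C = 3.480 kW = 3480 W, so COP_actual = Q̇_C/Ẇ = 3480/1520 = 2.289.
In absolute terms T_C = 265.15 K and T_H = 306.65 K, so ΔT = 41.50 K.
COP_Carnot = T_C/ΔT = 265.15/41.50 = 6.389.
η_II = COP_actual/COP_Carnot = 2.289/6.389 = 0.3583.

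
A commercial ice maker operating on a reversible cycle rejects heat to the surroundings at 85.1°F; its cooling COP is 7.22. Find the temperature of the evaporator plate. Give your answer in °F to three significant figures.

For a Carnot refrigerator COP_R = T_C/(T_H − T_C), so T_C = COP·T_H/(1 + COP).
With T_H = 302.65 K, T_C = 7.22 × 302.65/8.220 = 265.83 K.
Converting, 265.83 K = 18.83°F.

18.8 °F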